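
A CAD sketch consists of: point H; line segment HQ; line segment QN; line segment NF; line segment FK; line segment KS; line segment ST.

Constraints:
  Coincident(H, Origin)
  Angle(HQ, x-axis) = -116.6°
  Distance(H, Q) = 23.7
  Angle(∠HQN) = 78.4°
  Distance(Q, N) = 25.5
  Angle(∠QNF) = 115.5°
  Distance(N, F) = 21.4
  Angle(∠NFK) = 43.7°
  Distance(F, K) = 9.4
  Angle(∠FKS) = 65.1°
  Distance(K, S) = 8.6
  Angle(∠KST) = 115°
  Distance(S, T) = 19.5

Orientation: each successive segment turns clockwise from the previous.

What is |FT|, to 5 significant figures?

15.800

H is at the origin; HQ runs at -116.6° with length 23.7, so Q = (-10.612, -21.191). ∠HQN = 78.4° gives QN at 141.80° from the x-axis; with |QN| = 25.5, N = (-30.651, -5.4220). ∠QNF = 115.5° gives NF at 77.300° from the x-axis; with |NF| = 21.4, F = (-25.947, 15.454). ∠NFK = 43.7° gives FK at -59.000° from the x-axis; with |FK| = 9.4, K = (-21.105, 7.3970). ∠FKS = 65.1° gives KS at -173.90° from the x-axis; with |KS| = 8.6, S = (-29.656, 6.4832). ∠KST = 115.0° gives ST at 121.10° from the x-axis; with |ST| = 19.5, T = (-39.729, 23.180). Then |FT| = |T − F| = 15.800.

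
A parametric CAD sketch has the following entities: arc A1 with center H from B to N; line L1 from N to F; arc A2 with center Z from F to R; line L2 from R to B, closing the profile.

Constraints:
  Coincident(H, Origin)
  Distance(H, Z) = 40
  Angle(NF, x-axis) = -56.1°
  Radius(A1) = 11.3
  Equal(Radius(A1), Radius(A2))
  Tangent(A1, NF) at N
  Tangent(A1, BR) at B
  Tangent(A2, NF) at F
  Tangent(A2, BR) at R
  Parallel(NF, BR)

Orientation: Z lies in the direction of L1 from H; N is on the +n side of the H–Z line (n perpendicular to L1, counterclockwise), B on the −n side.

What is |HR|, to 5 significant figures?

41.565

The slot axis is L1's direction at -56.1°, so u = (cos -56.1°, sin -56.1°) = (0.55775, -0.83001) and n = (−sin -56.1°, cos -56.1°) = (0.83001, 0.55775). H is at the origin and Z lies 40.0 along u from H, so Z = 40.0·u = (22.310, -33.200). Tangency of A1 to both parallel lines with radius 11.3 puts N and B at H ± 11.3·n: N = (9.3791, 6.3025), B = (-9.3791, -6.3025). Equal radii place F and R the same way about Z: F = Z + 11.3·n = (31.689, -26.898), R = Z − 11.3·n = (12.931, -39.503). Then |HR| = |R − H| = 41.565.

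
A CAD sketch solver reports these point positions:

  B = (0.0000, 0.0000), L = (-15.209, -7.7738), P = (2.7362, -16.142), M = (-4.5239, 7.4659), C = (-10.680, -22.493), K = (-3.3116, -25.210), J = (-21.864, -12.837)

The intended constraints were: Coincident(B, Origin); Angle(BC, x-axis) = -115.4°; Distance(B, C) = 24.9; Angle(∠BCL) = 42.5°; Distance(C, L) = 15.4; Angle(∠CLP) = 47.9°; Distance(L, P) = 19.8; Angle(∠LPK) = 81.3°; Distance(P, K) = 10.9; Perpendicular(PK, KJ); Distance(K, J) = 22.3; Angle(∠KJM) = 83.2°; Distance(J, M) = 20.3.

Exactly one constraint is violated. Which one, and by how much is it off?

Distance(J, M) = 20.3 — off by 6.40.

B = (0.00, 0.00) ✓; BC at -115.4° ✓; |BC| = 24.90 ✓; ∠BCL = 42.50° ✓; |CL| = 15.40 ✓; ∠CLP = 47.90° ✓; |LP| = 19.80 ✓; ∠LPK = 81.30° ✓; |PK| = 10.90 ✓; ∠(PK, KJ) = 90.00° ✓; |KJ| = 22.30 ✓; ∠KJM = 83.20° ✓; |JM| = 26.70 ✗.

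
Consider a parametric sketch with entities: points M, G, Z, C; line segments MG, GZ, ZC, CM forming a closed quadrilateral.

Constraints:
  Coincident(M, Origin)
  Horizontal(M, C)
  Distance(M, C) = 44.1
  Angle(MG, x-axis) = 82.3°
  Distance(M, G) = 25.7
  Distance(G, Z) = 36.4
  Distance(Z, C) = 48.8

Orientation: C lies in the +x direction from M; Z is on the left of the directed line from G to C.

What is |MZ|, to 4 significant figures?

57.47

Checks: |GZ| = 36.40 ✓; |ZC| = 48.80 ✓.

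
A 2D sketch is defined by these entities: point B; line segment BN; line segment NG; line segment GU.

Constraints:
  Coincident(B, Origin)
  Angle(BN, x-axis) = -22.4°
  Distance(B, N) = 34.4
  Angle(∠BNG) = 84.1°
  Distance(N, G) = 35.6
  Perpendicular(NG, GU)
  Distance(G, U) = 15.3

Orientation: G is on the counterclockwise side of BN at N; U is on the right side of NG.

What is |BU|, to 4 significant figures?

58.99

∠BNG = 84.1°, so NG runs at -22.4° + (180° − 84.1°) = 73.50° from the x-axis; with |NG| = 35.6, G = N + 35.6·(cos 73.50°, sin 73.50°) = (41.92, 21.03). The perpendicularity gives GU at right angles to NG; with |GU| = 15.3 on the right of NG, U = G + 15.3·(0.9588, -0.2840) = (56.59, 16.68). Then |BU| = |U − B| = 58.99.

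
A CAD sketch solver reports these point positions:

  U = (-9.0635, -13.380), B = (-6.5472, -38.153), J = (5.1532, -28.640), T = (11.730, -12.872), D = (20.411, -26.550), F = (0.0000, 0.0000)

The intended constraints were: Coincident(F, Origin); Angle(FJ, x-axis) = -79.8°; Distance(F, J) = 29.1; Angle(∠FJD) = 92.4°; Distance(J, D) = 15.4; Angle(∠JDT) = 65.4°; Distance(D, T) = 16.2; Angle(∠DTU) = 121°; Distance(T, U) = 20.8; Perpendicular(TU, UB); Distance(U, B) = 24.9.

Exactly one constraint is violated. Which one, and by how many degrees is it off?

Perpendicular(TU, UB) — off by 4.40°.

F = (0.00, 0.00) ✓; FJ at -79.80° ✓; |FJ| = 29.10 ✓; ∠FJD = 92.40° ✓; |JD| = 15.40 ✓; ∠JDT = 65.40° ✓; |DT| = 16.20 ✓; ∠DTU = 121.0° ✓; |TU| = 20.80 ✓; ∠(TU, UB) = 94.40° ✗; |UB| = 24.90 ✓.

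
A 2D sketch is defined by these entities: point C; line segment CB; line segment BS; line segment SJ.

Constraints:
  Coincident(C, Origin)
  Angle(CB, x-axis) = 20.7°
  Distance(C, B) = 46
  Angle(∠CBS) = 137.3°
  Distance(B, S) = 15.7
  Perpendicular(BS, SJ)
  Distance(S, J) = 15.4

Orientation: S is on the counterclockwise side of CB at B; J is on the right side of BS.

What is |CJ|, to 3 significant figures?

68.0

C is at the origin; CB runs at 20.7° with length 46.0, so B = 46.0·(cos 20.7°, sin 20.7°) = (43.0, 16.3). ∠CBS = 137.3°, so BS runs at 20.7° + (180° − 137.3°) = 63.4° from the x-axis; with |BS| = 15.7, S = B + 15.7·(cos 63.4°, sin 63.4°) = (50.1, 30.3). The perpendicularity gives SJ at right angles to BS; with |SJ| = 15.4 on the right of BS, J = S + 15.4·(0.894, -0.448) = (63.8, 23.4). Then |CJ| = |J − C| = 68.0.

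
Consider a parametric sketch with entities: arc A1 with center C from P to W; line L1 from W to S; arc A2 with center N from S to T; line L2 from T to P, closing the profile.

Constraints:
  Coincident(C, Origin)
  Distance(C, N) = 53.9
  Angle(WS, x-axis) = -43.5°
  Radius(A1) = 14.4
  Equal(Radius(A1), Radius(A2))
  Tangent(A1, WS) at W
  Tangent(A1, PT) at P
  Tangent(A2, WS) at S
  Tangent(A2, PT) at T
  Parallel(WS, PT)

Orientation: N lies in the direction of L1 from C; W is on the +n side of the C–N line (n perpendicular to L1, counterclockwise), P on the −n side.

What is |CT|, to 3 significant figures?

55.8

The slot axis is L1's direction at -43.5°, so u = (cos -43.5°, sin -43.5°) = (0.725, -0.688) and n = (−sin -43.5°, cos -43.5°) = (0.688, 0.725). C is at the origin and N lies 53.9 along u from C, so N = 53.9·u = (39.1, -37.1). Tangency of A1 to both parallel lines with radius 14.4 puts W and P at C ± 14.4·n: W = (9.91, 10.4), P = (-9.91, -10.4). Equal radii place S and T the same way about N: S = N + 14.4·n = (49.0, -26.7), T = N − 14.4·n = (29.2, -47.5). Then |CT| = |T − C| = 55.8.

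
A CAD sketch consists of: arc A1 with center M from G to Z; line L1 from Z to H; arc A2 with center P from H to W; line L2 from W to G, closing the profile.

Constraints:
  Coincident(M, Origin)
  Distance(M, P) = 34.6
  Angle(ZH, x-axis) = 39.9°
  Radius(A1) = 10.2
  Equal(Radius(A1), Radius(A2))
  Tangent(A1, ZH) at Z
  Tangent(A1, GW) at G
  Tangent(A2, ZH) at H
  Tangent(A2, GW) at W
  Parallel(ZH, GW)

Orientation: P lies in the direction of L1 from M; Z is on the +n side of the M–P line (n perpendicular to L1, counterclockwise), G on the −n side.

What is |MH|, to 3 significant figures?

36.1

The slot axis is L1's direction at 39.9°, so u = (cos 39.9°, sin 39.9°) = (0.767, 0.641) and n = (−sin 39.9°, cos 39.9°) = (-0.641, 0.767). M is at the origin and P lies 34.6 along u from M, so P = 34.6·u = (26.5, 22.2). Tangency of A1 to both parallel lines with radius 10.2 puts Z and G at M ± 10.2·n: Z = (-6.54, 7.83), G = (6.54, -7.83). Equal radii place H and W the same way about P: H = P + 10.2·n = (20.0, 30.0), W = P − 10.2·n = (33.1, 14.4). Then |MH| = |H − M| = 36.1.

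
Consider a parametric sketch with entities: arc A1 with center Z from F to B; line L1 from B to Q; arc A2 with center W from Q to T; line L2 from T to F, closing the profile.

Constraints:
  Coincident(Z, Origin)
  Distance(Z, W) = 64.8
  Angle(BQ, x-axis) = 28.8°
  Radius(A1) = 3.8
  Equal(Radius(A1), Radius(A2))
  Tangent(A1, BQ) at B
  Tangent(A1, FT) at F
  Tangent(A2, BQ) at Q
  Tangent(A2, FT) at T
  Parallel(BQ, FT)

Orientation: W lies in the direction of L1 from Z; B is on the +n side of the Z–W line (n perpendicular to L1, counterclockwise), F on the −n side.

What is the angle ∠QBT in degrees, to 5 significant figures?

6.6893°

Tangency of A1 to both parallel lines with radius 3.8 puts B and F at Z ± 3.8·n: B = (-1.8307, 3.3300), F = (1.8307, -3.3300). Equal radii place Q and T the same way about W: Q = W + 3.8·n = (54.954, 34.548), T = W − 3.8·n = (58.615, 27.888). Then cos ∠QBT = BQ·BT / (|BQ||BT|), giving 6.6893°.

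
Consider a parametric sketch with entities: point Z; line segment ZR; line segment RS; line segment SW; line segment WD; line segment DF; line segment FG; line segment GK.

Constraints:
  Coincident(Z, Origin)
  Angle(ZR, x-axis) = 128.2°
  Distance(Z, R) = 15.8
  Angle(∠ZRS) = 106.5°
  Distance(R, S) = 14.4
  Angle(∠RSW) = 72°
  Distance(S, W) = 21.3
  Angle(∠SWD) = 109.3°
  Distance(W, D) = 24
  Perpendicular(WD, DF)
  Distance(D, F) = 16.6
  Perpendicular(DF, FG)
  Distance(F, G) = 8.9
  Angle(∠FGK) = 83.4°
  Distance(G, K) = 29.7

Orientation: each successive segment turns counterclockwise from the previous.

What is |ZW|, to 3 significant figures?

13.3

∠ZRS = 106.5° gives RS at -158° from the x-axis; with |RS| = 14.4, S = (-23.2, 7.09). ∠RSW = 72.0° gives SW at -50.3° from the x-axis; with |SW| = 21.3, W = (-9.54, -9.30). Then |ZW| = |W − Z| = 13.3.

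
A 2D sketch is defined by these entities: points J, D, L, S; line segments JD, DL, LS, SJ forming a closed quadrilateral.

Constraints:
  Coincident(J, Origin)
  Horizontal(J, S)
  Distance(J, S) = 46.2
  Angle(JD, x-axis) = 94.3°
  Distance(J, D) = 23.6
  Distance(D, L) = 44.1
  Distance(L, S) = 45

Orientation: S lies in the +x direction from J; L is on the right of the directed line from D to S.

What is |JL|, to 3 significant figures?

20.7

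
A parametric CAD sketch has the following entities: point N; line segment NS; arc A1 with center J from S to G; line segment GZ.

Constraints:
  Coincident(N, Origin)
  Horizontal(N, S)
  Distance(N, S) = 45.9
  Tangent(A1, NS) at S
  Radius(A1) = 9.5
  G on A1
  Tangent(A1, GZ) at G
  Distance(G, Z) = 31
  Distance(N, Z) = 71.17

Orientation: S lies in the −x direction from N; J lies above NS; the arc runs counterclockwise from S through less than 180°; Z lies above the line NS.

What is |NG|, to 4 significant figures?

41.96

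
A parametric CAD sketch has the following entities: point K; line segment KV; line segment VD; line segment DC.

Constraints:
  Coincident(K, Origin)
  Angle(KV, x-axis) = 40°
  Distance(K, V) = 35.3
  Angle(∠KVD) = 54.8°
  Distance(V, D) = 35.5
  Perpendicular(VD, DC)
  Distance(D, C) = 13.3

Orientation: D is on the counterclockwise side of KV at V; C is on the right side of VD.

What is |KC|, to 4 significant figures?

44.79

∠KVD = 54.8°, so VD runs at 40.0° + (180° − 54.8°) = 165.2° from the x-axis; with |VD| = 35.5, D = V + 35.5·(cos 165.2°, sin 165.2°) = (-7.281, 31.76). The perpendicularity gives DC at right angles to VD; with |DC| = 13.3 on the right of VD, C = D + 13.3·(0.2554, 0.9668) = (-3.883, 44.62). Then |KC| = |C − K| = 44.79.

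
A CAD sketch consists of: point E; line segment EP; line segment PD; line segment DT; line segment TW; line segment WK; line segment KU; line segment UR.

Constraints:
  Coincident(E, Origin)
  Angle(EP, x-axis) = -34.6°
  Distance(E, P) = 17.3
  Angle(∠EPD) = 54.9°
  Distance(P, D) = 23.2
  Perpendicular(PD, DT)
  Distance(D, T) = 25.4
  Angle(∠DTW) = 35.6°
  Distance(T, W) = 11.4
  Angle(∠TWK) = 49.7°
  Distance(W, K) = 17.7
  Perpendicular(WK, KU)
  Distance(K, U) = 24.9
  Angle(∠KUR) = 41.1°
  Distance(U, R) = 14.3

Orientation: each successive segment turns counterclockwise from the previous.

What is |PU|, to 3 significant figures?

53.2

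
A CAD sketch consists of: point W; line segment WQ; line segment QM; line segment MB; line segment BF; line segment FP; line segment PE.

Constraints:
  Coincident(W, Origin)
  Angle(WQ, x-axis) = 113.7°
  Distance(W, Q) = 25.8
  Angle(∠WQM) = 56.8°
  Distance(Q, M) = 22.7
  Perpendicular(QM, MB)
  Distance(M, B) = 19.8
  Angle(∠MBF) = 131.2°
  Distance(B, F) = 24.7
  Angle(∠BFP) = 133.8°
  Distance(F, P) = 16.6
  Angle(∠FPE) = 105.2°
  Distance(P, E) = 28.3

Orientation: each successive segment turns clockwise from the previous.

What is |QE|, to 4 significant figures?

18.70

W is at the origin; WQ runs at 113.7° with length 25.8, so Q = (-10.37, 23.62). ∠WQM = 56.8° gives QM at -9.500° from the x-axis; with |QM| = 22.7, M = (12.02, 19.88). QM ⟂ MB, so MB runs at -99.50°; with |MB| = 19.8, B = (8.750, 0.3491). ∠MBF = 131.2° gives BF at -148.3° from the x-axis; with |BF| = 24.7, F = (-12.26, -12.63). ∠BFP = 133.8° gives FP at 165.5° from the x-axis; with |FP| = 16.6, P = (-28.34, -8.474). ∠FPE = 105.2° gives PE at 90.70° from the x-axis; with |PE| = 28.3, E = (-28.68, 19.82). Then |QE| = |E − Q| = 18.70.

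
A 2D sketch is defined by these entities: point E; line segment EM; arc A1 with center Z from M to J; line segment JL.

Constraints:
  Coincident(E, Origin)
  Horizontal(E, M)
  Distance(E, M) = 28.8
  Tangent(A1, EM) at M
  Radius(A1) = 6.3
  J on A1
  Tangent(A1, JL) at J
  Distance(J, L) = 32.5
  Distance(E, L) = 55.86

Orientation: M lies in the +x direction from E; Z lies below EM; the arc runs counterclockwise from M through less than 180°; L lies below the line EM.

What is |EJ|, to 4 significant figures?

25.63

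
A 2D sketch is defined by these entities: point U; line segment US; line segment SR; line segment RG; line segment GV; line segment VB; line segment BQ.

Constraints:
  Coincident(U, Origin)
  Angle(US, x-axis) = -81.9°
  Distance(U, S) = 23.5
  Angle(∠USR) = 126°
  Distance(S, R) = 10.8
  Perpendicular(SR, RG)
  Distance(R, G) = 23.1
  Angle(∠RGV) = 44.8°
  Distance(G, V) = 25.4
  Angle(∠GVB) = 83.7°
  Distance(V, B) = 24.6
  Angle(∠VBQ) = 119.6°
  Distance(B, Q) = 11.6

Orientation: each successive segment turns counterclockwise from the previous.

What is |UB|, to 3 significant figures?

39.1

U is at the origin; US runs at -81.9° with length 23.5, so S = (3.31, -23.3). ∠USR = 126.0° gives SR at -27.9° from the x-axis; with |SR| = 10.8, R = (12.9, -28.3). SR is perpendicular to RG, so RG runs at 62.1°; with |RG| = 23.1, G = (23.7, -7.90). ∠RGV = 44.8° gives GV at -163° from the x-axis; with |GV| = 25.4, V = (-0.586, -15.5). ∠GVB = 83.7° gives VB at -66.4° from the x-axis; with |VB| = 24.6, B = (9.26, -38.0). Then |UB| = |B − U| = 39.1.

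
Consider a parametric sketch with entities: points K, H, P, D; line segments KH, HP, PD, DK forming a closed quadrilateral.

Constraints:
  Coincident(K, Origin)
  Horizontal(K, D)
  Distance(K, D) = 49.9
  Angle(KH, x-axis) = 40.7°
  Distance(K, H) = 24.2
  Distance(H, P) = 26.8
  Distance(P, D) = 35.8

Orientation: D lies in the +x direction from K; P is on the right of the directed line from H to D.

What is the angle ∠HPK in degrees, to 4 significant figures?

60.86°

Checks: |HP| = 26.80 ✓; |PD| = 35.80 ✓.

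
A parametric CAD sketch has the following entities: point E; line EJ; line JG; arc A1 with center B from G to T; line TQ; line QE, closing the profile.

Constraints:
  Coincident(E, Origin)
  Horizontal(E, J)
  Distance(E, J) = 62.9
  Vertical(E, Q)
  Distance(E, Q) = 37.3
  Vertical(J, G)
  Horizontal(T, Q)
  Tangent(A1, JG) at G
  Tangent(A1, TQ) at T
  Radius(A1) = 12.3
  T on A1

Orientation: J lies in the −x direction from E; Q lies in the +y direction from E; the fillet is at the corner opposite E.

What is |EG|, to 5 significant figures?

67.686

E is at the origin; E and J share the same y with |EJ| = 62.9 and J on the −x side, so J = (-62.900, 0.0000). E and Q share the same x with |EQ| = 37.3 and Q on the +y side, so Q = (0.0000, 37.300). The virtual corner opposite E is at (-62.900, 37.300). The tangent condition forces BG to be normal to JG and since A1 is tangent to TQ there, BT ⟂ TQ, with radius 12.3, so the center B sits 12.3 in from both sides at B = (-50.600, 25.000). That places the tangent points at G = (-62.900, 25.000) on JG and T = (-50.600, 37.300) on TQ. Then |EG| = |G − E| = 67.686.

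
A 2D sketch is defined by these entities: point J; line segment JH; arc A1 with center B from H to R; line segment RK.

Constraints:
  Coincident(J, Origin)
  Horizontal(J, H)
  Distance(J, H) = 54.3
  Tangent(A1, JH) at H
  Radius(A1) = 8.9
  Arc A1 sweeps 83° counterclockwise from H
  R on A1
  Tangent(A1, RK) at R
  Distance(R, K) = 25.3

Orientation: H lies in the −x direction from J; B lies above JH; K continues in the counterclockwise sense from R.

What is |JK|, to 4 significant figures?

53.67

J is at the origin; J and H share the same y with |JH| = 54.3 and H on the −x side, so H = (-54.30, 0.000). The tangent condition forces BH to be normal to JH, so B = H + (0, 8.9) = (-54.30, 8.900). On A1, H sits at bearing -90° from B; an 83° counterclockwise sweep puts R at bearing -7°, so R = B + 8.9·(cos -7°, sin -7°) = (-45.47, 7.815). Since A1 is tangent to RK there, BR ⟂ RK, so RK runs along (−sin -7°, cos -7°); with |RK| = 25.3, K = (-42.38, 32.93). Then |JK| = |K − J| = 53.67.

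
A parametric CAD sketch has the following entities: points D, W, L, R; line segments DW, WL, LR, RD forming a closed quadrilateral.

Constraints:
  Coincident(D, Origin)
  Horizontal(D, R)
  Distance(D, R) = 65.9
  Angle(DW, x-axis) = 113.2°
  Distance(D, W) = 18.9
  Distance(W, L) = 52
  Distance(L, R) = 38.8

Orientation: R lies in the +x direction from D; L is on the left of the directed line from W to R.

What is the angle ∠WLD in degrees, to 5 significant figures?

20.753°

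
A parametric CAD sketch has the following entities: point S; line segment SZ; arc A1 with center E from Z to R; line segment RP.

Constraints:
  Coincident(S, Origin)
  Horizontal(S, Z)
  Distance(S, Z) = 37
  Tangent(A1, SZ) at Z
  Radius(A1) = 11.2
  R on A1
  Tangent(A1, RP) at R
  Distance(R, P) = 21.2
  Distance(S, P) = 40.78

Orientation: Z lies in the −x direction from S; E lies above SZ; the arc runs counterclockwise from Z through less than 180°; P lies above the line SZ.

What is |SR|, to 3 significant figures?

28.0

S is at the origin; SZ is horizontal with |SZ| = 37.0 and Z on the −x side, so Z = (-37.0, 0.00). Since A1 is tangent to SZ there, EZ ⟂ SZ, so E = Z + (0, 11.2) = (-37.0, 11.2). Since ER ⟂ RP (tangency), |EP| = √(11.2² + 21.2²) = 24.0 regardless of where R sits on A1. So P lies on both circle(S, 40.78) and circle(E, 24.0); the above-SZ intersection is P = (-25.2, 32.1). R is the foot of the tangent from P: R = (-25.8, 10.9).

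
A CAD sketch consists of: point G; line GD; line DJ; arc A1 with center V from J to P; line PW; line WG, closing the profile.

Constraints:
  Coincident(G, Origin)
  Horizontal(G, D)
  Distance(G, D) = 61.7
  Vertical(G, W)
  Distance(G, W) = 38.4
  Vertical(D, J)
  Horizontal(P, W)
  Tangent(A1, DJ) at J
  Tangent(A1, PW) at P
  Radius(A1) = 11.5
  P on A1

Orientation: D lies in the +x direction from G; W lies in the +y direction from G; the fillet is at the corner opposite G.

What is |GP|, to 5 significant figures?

63.203

G is at the origin; GD is horizontal with |GD| = 61.7 and D on the +x side, so D = (61.700, 0.0000). G and W share the same x with |GW| = 38.4 and W on the +y side, so W = (0.0000, 38.400). The virtual corner opposite G is at (61.700, 38.400). Since A1 is tangent to DJ there, VJ ⟂ DJ and the tangent condition forces VP to be normal to PW, with radius 11.5, so the center V sits 11.5 in from both sides at V = (50.200, 26.900). That places the tangent points at J = (61.700, 26.900) on DJ and P = (50.200, 38.400) on PW. Then |GP| = |P − G| = 63.203.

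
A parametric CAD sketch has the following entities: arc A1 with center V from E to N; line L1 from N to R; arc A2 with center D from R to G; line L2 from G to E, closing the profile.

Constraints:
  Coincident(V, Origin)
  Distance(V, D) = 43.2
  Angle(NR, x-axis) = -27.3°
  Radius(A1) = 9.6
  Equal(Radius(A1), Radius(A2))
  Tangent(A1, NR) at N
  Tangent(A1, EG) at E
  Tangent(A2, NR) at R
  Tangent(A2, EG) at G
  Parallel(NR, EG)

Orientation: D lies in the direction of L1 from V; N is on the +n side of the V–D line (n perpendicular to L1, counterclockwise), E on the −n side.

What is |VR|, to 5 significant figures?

44.254

The slot axis is L1's direction at -27.3°, so u = (cos -27.3°, sin -27.3°) = (0.88862, -0.45865) and n = (−sin -27.3°, cos -27.3°) = (0.45865, 0.88862). V is at the origin and D lies 43.2 along u from V, so D = 43.2·u = (38.388, -19.814). Tangency of A1 to both parallel lines with radius 9.6 puts N and E at V ± 9.6·n: N = (4.4030, 8.5307), E = (-4.4030, -8.5307). Equal radii place R and G the same way about D: R = D + 9.6·n = (42.791, -11.283), G = D − 9.6·n = (33.985, -28.344). Then |VR| = |R − V| = 44.254.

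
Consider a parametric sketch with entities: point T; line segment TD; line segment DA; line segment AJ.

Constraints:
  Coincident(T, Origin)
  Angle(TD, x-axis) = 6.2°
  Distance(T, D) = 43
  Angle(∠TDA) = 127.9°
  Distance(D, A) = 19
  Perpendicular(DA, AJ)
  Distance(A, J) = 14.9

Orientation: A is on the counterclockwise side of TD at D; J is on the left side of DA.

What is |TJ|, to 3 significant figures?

49.2

T is at the origin; TD runs at 6.2° with length 43.0, so D = 43.0·(cos 6.2°, sin 6.2°) = (42.7, 4.64). ∠TDA = 127.9°, so DA runs at 6.2° + (180° − 127.9°) = 58.3° from the x-axis; with |DA| = 19.0, A = D + 19.0·(cos 58.3°, sin 58.3°) = (52.7, 20.8). DA ⟂ AJ; with |AJ| = 14.9 on the left of DA, J = A + 14.9·(-0.851, 0.525) = (40.1, 28.6). Then |TJ| = |J − T| = 49.2.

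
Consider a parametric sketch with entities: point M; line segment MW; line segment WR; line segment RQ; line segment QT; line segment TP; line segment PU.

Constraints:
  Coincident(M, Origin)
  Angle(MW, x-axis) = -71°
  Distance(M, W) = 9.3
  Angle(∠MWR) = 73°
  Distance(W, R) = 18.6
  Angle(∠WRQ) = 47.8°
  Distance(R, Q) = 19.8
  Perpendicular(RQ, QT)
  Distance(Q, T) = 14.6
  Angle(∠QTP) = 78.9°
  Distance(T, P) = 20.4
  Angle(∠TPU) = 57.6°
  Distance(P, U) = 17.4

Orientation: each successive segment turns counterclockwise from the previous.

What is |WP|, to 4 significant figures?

13.09

M is at the origin; MW runs at -71.0° with length 9.3, so W = (3.028, -8.793). ∠MWR = 73.0° gives WR at 36.00° from the x-axis; with |WR| = 18.6, R = (18.08, 2.139). ∠WRQ = 47.8° gives RQ at 168.2° from the x-axis; with |RQ| = 19.8, Q = (-1.306, 6.189). RQ ⟂ QT, so QT runs at -101.8°; with |QT| = 14.6, T = (-4.292, -8.103). ∠QTP = 78.9° gives TP at -0.7000° from the x-axis; with |TP| = 20.4, P = (16.11, -8.352). Then |WP| = |P − W| = 13.09.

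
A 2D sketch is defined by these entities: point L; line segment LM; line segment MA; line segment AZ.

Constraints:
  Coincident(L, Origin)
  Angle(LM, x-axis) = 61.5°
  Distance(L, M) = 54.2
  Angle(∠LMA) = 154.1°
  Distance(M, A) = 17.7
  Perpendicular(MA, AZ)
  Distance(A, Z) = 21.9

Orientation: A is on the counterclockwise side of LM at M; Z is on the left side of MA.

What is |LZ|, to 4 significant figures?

66.48

L is at the origin; LM runs at 61.5° with length 54.2, so M = 54.2·(cos 61.5°, sin 61.5°) = (25.86, 47.63). ∠LMA = 154.1°, so MA runs at 61.5° + (180° − 154.1°) = 87.40° from the x-axis; with |MA| = 17.7, A = M + 17.7·(cos 87.40°, sin 87.40°) = (26.66, 65.31). The perpendicularity gives AZ at right angles to MA; with |AZ| = 21.9 on the left of MA, Z = A + 21.9·(-0.9990, 0.04536) = (4.787, 66.31). Then |LZ| = |Z − L| = 66.48.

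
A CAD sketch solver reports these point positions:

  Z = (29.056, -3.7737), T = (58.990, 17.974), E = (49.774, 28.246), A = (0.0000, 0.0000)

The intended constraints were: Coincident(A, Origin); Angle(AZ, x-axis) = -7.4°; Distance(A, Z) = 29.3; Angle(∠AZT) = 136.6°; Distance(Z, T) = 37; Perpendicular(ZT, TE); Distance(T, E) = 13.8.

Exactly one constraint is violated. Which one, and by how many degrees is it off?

Perpendicular(ZT, TE) — off by 5.90°.

A = (0.00, 0.00) ✓; AZ at -7.400° ✓; |AZ| = 29.30 ✓; ∠AZT = 136.6° ✓; |ZT| = 37.00 ✓; ∠(ZT, TE) = 95.90° ✗; |TE| = 13.80 ✓.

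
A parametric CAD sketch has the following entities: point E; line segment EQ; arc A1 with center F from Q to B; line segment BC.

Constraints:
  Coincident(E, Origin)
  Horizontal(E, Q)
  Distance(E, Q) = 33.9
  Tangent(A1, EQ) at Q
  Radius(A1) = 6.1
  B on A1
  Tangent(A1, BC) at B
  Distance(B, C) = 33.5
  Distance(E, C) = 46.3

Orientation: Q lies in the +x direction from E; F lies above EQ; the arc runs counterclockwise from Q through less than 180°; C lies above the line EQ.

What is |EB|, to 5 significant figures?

40.361

Checks: E = (0.00, 0.00) ✓; |FB| = 6.100 ✓; ∠(FB, BC) = 90.00° ✓; |BC| = 33.50 ✓; |EC| = 46.30 ✓.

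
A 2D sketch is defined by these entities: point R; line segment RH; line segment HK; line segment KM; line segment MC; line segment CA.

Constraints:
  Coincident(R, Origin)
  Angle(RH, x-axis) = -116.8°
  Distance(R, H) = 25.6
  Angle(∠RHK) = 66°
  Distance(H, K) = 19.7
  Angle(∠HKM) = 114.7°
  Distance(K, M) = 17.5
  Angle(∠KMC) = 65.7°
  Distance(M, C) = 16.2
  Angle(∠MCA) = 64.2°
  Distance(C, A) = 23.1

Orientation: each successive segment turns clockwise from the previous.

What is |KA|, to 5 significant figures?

4.9613

∠KMC = 65.7° gives MC at -50.400° from the x-axis; with |MC| = 16.2, C = (-5.9682, -4.3506). ∠MCA = 64.2° gives CA at -166.20° from the x-axis; with |CA| = 23.1, A = (-28.401, -9.8607). Then |KA| = |A − K| = 4.9613.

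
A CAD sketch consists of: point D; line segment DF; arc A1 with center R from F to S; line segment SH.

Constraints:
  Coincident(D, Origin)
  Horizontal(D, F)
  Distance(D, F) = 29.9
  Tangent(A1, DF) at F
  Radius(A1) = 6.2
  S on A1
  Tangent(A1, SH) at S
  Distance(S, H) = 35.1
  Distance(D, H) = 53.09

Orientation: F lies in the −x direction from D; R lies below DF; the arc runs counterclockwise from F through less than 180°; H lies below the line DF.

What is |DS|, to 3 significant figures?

36.7

Checks: D.y = 0.00, F.y = 0.00 ✓; |RS| = 6.200 ✓; ∠(RS, SH) = 90.00° ✓; |SH| = 35.10 ✓; |DH| = 53.09 ✓.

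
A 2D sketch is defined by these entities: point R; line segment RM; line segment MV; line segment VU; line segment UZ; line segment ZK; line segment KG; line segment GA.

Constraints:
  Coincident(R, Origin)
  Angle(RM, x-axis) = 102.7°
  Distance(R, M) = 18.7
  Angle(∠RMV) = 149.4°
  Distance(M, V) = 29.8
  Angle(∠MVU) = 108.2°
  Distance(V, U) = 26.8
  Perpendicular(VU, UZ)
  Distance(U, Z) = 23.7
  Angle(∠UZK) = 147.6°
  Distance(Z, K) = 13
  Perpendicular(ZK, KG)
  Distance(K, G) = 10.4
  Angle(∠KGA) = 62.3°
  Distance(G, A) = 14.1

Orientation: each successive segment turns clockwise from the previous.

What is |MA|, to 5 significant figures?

33.175

R is at the origin; RM runs at 102.7° with length 18.7, so M = (-4.1111, 18.242). ∠RMV = 149.4° gives MV at 72.100° from the x-axis; with |MV| = 29.8, V = (5.0481, 46.600). ∠MVU = 108.2° gives VU at 0.30000° from the x-axis; with |VU| = 26.8, U = (31.848, 46.740). The perpendicularity gives UZ at right angles to VU, so UZ runs at -89.700°; with |UZ| = 23.7, Z = (31.972, 23.041). ∠UZK = 147.6° gives ZK at -122.10° from the x-axis; with |ZK| = 13.0, K = (25.064, 12.028). The perpendicularity gives KG at right angles to ZK, so KG runs at 147.90°; with |KG| = 10.4, G = (16.254, 17.555). ∠KGA = 62.3° gives GA at 30.200° from the x-axis; with |GA| = 14.1, A = (28.440, 24.647). Then |MA| = |A − M| = 33.175.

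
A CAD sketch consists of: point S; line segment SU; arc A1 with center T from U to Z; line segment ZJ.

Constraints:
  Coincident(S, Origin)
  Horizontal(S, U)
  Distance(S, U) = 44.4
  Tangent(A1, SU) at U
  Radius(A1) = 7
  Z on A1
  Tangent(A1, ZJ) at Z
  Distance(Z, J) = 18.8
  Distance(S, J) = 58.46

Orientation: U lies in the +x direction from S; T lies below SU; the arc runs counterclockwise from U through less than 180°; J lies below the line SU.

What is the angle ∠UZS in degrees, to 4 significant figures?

95.68°

Checks: |TZ| = 7.000 ✓; ∠(TZ, ZJ) = 90.00° ✓; |ZJ| = 18.80 ✓; |SJ| = 58.46 ✓.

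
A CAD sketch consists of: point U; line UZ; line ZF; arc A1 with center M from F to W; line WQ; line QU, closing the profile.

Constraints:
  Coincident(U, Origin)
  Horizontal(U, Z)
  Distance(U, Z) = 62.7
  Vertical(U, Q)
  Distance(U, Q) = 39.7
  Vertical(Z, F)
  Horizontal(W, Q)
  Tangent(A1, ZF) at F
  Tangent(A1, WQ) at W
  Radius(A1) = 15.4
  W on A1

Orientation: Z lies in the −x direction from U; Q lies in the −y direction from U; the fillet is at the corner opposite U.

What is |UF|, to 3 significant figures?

67.2

U is at the origin; UZ is horizontal with |UZ| = 62.7 and Z on the −x side, so Z = (-62.7, 0.00). U and Q share the same x with |UQ| = 39.7 and Q on the −y side, so Q = (0.00, -39.7). The virtual corner opposite U is at (-62.7, -39.7). Tangency of A1 to ZF means the radius MF is perpendicular to ZF and A1 meets WQ tangentially, so MW is at right angles to WQ, with radius 15.4, so the center M sits 15.4 in from both sides at M = (-47.3, -24.3). That places the tangent points at F = (-62.7, -24.3) on ZF and W = (-47.3, -39.7) on WQ. Then |UF| = |F − U| = 67.2.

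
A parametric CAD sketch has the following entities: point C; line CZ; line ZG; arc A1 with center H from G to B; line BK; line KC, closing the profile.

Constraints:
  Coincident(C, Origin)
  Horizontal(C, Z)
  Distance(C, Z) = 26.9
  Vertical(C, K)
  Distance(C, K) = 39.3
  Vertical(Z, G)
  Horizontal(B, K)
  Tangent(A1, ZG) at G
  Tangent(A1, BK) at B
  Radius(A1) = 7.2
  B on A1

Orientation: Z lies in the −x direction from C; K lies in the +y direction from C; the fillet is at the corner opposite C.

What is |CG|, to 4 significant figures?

41.88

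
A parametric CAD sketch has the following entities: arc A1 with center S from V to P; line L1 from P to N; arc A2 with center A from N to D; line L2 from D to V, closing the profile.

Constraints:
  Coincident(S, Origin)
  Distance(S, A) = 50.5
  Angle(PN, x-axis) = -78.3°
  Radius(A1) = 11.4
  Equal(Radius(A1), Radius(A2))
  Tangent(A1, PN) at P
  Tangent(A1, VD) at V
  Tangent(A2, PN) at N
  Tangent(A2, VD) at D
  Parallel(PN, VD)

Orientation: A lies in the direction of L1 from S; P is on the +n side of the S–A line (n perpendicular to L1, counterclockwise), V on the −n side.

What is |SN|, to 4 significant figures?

51.77

The slot axis is L1's direction at -78.3°, so u = (cos -78.3°, sin -78.3°) = (0.2028, -0.9792) and n = (−sin -78.3°, cos -78.3°) = (0.9792, 0.2028). S is at the origin and A lies 50.5 along u from S, so A = 50.5·u = (10.24, -49.45). Tangency of A1 to both parallel lines with radius 11.4 puts P and V at S ± 11.4·n: P = (11.16, 2.312), V = (-11.16, -2.312). Equal radii place N and D the same way about A: N = A + 11.4·n = (21.40, -47.14), D = A − 11.4·n = (-0.9224, -51.76). Then |SN| = |N − S| = 51.77.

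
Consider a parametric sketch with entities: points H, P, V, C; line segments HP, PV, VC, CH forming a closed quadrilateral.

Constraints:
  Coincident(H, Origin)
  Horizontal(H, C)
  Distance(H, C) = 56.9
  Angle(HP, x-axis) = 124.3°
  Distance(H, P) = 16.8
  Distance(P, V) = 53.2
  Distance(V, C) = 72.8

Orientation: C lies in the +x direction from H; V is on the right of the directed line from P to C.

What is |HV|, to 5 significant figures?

39.350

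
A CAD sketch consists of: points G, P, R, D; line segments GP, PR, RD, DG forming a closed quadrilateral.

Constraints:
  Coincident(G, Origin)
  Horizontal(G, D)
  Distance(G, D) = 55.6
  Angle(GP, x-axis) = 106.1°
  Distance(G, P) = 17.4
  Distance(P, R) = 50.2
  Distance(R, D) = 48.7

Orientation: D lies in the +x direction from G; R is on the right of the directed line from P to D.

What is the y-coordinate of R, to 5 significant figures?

-28.806

Checks: |PR| = 50.20 ✓; |RD| = 48.70 ✓.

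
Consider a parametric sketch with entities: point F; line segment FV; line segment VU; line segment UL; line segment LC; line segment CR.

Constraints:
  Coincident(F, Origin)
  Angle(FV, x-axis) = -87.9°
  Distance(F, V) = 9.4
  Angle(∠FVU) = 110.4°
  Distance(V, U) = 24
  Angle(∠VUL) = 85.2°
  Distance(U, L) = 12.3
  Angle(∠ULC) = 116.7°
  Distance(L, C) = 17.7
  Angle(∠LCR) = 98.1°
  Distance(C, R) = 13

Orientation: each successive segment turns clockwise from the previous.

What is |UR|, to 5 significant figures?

25.129

F is at the origin; FV runs at -87.9° with length 9.4, so V = (0.34445, -9.3937). ∠FVU = 110.4° gives VU at -157.50° from the x-axis; with |VU| = 24.0, U = (-21.829, -18.578). ∠VUL = 85.2° gives UL at 107.70° from the x-axis; with |UL| = 12.3, L = (-25.568, -6.8604). ∠ULC = 116.7° gives LC at 44.400° from the x-axis; with |LC| = 17.7, C = (-12.922, 5.5237). ∠LCR = 98.1° gives CR at -37.500° from the x-axis; with |CR| = 13.0, R = (-2.6085, -2.3902). Then |UR| = |R − U| = 25.129.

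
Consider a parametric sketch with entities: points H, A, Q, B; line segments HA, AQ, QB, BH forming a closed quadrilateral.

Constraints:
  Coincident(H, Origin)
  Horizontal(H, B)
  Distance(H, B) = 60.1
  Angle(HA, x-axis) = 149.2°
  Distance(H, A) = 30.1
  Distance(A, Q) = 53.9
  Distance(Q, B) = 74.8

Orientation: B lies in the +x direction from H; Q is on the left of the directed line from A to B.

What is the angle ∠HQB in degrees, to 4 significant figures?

52.24°

Checks: |AQ| = 53.90 ✓; |QB| = 74.80 ✓.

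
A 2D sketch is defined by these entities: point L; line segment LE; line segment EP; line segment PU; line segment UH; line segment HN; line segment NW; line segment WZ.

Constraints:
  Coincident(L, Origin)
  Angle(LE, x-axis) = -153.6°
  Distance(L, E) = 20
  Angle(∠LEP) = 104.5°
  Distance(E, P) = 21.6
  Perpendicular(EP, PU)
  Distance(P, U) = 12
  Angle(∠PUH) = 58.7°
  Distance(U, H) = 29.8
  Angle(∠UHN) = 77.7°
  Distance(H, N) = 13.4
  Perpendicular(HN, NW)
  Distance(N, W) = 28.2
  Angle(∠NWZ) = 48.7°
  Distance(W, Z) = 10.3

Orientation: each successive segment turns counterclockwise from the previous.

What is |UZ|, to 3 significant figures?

7.74

L is at the origin; LE runs at -153.6° with length 20.0, so E = (-17.9, -8.89). ∠LEP = 104.5° gives EP at -78.1° from the x-axis; with |EP| = 21.6, P = (-13.5, -30.0). EP is perpendicular to PU, so PU runs at 11.9°; with |PU| = 12.0, U = (-1.72, -27.6). ∠PUH = 58.7° gives UH at 133° from the x-axis; with |UH| = 29.8, H = (-22.1, -5.83). ∠UHN = 77.7° gives HN at -124° from the x-axis; with |HN| = 13.4, N = (-29.7, -16.9). HN is perpendicular to NW, so NW runs at -34.5°; with |NW| = 28.2, W = (-6.47, -32.8). ∠NWZ = 48.7° gives WZ at 96.8° from the x-axis; with |WZ| = 10.3, Z = (-7.69, -22.6). Then |UZ| = |Z − U| = 7.74.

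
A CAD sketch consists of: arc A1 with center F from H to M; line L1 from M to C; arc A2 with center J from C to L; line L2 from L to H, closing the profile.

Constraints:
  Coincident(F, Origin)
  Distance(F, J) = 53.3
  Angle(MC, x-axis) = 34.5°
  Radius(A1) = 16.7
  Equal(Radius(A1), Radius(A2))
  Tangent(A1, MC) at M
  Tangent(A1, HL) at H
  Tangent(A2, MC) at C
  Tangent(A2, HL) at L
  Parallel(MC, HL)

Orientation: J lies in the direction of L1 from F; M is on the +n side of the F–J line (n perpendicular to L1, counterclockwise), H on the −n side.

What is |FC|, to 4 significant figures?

55.85

The slot axis is L1's direction at 34.5°, so u = (cos 34.5°, sin 34.5°) = (0.8241, 0.5664) and n = (−sin 34.5°, cos 34.5°) = (-0.5664, 0.8241). F is at the origin and J lies 53.3 along u from F, so J = 53.3·u = (43.93, 30.19). Tangency of A1 to both parallel lines with radius 16.7 puts M and H at F ± 16.7·n: M = (-9.459, 13.76), H = (9.459, -13.76). Equal radii place C and L the same way about J: C = J + 16.7·n = (34.47, 43.95), L = J − 16.7·n = (53.38, 16.43). Then |FC| = |C − F| = 55.85.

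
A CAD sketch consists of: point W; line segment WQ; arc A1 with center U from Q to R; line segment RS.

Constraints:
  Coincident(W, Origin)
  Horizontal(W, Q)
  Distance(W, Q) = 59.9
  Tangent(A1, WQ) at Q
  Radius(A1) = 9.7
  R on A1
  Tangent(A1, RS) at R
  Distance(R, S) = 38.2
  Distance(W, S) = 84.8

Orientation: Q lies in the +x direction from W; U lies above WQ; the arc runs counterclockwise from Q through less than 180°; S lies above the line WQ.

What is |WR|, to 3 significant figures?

70.3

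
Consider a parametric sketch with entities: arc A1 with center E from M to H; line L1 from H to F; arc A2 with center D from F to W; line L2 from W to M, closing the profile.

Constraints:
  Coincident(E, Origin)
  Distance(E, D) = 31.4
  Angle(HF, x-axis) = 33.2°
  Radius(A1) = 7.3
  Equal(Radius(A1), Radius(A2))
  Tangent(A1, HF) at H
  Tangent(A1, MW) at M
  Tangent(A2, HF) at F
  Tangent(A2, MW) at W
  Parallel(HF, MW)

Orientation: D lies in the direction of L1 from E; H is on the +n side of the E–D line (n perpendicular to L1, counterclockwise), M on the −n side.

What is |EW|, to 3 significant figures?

32.2

The slot axis is L1's direction at 33.2°, so u = (cos 33.2°, sin 33.2°) = (0.837, 0.548) and n = (−sin 33.2°, cos 33.2°) = (-0.548, 0.837). E is at the origin and D lies 31.4 along u from E, so D = 31.4·u = (26.3, 17.2). Tangency of A1 to both parallel lines with radius 7.3 puts H and M at E ± 7.3·n: H = (-4.00, 6.11), M = (4.00, -6.11). Equal radii place F and W the same way about D: F = D + 7.3·n = (22.3, 23.3), W = D − 7.3·n = (30.3, 11.1). Then |EW| = |W − E| = 32.2.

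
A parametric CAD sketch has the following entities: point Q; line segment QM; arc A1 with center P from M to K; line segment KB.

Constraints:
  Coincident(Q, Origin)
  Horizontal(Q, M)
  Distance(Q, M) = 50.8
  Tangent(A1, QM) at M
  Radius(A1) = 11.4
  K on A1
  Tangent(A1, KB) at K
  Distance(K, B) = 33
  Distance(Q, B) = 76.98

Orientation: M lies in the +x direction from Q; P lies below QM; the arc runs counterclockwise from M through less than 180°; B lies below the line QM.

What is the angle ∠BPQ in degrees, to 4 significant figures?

123.3°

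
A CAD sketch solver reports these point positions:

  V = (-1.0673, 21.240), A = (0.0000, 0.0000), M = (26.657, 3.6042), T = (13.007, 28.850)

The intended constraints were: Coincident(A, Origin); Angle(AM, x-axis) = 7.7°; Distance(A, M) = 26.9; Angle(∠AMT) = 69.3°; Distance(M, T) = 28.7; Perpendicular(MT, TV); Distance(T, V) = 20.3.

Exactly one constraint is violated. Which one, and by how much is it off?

Distance(T, V) = 20.3 — off by 4.30.

A = (0.00, 0.00) ✓; AM at 7.700° ✓; |AM| = 26.90 ✓; ∠AMT = 69.30° ✓; |MT| = 28.70 ✓; ∠(MT, TV) = 90.00° ✓; |TV| = 16.00 ✗.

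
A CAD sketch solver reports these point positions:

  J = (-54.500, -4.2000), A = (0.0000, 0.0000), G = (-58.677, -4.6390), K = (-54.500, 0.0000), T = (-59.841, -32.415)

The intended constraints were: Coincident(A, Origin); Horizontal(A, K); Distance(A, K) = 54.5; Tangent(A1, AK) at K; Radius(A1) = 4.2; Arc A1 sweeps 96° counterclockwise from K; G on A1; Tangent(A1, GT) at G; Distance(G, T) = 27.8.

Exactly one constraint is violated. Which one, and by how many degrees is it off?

Tangent(A1, GT) at G — off by 8.40°.

A = (0.00, 0.00) ✓; A.y = 0.00, K.y = 0.00 ✓; |AK| = 54.50 ✓; ∠(JK, KA) = 90.00° ✓; |JK| = 4.200 ✓; bearing(J→G) − bearing(J→K) = 96.00° ✓; |JG| = 4.200 ✓; ∠(JG, GT) = 98.40° ✗; |GT| = 27.80 ✓.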